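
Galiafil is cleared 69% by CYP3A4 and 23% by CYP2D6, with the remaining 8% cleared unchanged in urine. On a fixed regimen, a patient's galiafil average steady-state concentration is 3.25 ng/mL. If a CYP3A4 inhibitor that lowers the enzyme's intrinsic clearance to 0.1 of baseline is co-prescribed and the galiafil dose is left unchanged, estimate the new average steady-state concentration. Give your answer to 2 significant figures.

The CYP3A4 pathway (69% of clearance) drops to 0.1× activity: 0.69 × 0.1 = 0.069.
CYP2D6 (23%) and the residual 8% are unaffected.
New clearance relative to baseline: 0.069 + 0.23 + 0.08 = 0.379.
Average steady-state concentration ∝ 1/CL, so new value = 3.25 / 0.379 = 8.6 ng/mL.

8.6 ng/mL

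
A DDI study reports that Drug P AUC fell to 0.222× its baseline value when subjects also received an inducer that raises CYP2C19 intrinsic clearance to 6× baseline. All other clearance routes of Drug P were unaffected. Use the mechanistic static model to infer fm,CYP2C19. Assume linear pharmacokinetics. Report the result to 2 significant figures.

CL'/CL = 1 / 0.222 = 4.505
6·fm + (1 − fm) = 4.505
fm = (4.505 − 1) / (6 − 1) = 0.70

0.70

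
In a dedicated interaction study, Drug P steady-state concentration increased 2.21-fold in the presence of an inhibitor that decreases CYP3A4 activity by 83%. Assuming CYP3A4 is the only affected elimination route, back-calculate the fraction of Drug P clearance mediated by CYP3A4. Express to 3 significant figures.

CL'/CL = 1 / 2.21 = 0.4525
0.17·fm + (1 − fm) = 0.4525
fm = (0.4525 − 1) / (0.17 − 1) = 0.660

0.660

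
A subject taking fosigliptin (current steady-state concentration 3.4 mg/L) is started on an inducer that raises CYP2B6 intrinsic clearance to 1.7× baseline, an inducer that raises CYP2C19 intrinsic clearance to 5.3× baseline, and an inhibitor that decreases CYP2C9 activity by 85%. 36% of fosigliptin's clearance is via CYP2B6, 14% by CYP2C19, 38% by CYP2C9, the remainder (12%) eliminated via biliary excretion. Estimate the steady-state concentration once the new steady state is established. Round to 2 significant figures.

2.2 mg/L

The CYP2B6 pathway (36% of clearance) is boosted to 1.7× activity: 0.36 × 1.7 = 0.612.
The CYP2C19 pathway (14% of clearance) is boosted to 5.3× activity: 0.14 × 5.3 = 0.742.
The CYP2C9 pathway (38% of clearance) falls to 0.15× activity: 0.38 × 0.15 = 0.057.
Non-CYP routes (12%) are unchanged.
CL_new/CL_old = 0.612 + 0.742 + 0.057 + 0.12 = 1.531.
Dividing the baseline by the relative clearance: 3.4 / 1.531 = 2.2 mg/L.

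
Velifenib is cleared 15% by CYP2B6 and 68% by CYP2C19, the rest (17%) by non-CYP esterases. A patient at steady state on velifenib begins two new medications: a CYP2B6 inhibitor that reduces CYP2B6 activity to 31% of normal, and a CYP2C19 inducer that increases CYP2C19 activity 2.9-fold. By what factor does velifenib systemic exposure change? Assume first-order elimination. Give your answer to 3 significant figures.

0.457

The CYP2B6 pathway (15% of clearance) falls to 0.31× activity: 0.15 × 0.31 = 0.0465.
The CYP2C19 pathway (68% of clearance) rises to 2.9× activity: 0.68 × 2.9 = 1.972.
The remaining 17% of clearance is unaffected.
New clearance relative to baseline: 0.0465 + 1.972 + 0.17 = 2.1885.
Because systemic exposure varies inversely with clearance, the combined effect is 1 / 2.1885 = 0.457.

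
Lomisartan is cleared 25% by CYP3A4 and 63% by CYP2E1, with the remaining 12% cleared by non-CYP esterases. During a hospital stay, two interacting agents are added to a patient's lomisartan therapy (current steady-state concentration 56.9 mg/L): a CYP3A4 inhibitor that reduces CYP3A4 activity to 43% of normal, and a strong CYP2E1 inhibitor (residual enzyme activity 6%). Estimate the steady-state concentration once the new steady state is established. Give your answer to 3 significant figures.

214 mg/L

CYP3A4: 0.25 × 0.43 = 0.1075
CYP2E1: 0.63 × 0.06 = 0.0378
Other: 0.12 (unchanged)
CL_new/CL_old = 0.1075 + 0.0378 + 0.12 = 0.2653.
Dividing the baseline by the relative clearance: 56.9 / 0.2653 = 214 mg/L.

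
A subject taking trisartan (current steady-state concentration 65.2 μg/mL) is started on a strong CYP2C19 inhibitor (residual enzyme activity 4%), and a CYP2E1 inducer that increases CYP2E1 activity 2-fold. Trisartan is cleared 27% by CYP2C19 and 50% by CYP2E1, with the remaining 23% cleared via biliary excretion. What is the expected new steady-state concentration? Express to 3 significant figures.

CYP2C19: 0.27 × 0.04 = 0.0108
CYP2E1: 0.5 × 2 = 1
Other: 0.23 (unchanged)
New clearance relative to baseline: 0.0108 + 1 + 0.23 = 1.2408.
Dividing the baseline by the relative clearance: 65.2 / 1.2408 = 52.5 μg/mL.

52.5 μg/mL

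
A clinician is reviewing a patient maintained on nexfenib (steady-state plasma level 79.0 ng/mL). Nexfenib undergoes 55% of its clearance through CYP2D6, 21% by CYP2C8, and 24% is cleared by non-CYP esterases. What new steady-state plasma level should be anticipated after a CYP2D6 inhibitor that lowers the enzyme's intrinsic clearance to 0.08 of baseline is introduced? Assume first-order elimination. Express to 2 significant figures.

The CYP2D6 pathway (55% of clearance) falls to 0.08× activity: 0.55 × 0.08 = 0.044.
CYP2C8 (21%) and the residual 24% are unaffected.
Relative clearance = 0.044 + 0.21 + 0.24 = 0.494.
New steady-state plasma level = baseline ÷ relative clearance = 79.0 / 0.494 = 1.6 × 10² ng/mL.

1.6 × 10² ng/mL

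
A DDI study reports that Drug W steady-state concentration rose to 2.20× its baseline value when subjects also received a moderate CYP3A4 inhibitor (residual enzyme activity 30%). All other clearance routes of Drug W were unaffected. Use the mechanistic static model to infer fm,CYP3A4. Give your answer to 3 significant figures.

0.779

Call the CYP3A4 fraction fm. After the interaction, CL_new/CL_old = fm × 0.3 + (1 − fm).
Steady-state concentration ratio = 1 / (new CL fraction), so new CL fraction = 1 / 2.20 = 0.4545.
fm × 0.3 + 1 − fm = 0.4545  ⇒  fm × (0.3 − 1) = −0.5455  ⇒  fm = 0.779.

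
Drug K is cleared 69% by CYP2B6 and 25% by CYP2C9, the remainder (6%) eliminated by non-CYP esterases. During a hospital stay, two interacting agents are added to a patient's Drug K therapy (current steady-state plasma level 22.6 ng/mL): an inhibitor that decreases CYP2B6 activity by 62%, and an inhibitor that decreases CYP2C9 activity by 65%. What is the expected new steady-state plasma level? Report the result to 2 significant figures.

The CYP2B6 pathway (69% of clearance) drops to 0.38× activity: 0.69 × 0.38 = 0.2622.
The CYP2C9 pathway (25% of clearance) is reduced to 0.35× activity: 0.25 × 0.35 = 0.0875.
Non-CYP routes (6%) are unchanged.
New clearance relative to baseline: 0.2622 + 0.0875 + 0.06 = 0.4097.
Dividing the baseline by the relative clearance: 22.6 / 0.4097 = 55 ng/mL.

55 ng/mL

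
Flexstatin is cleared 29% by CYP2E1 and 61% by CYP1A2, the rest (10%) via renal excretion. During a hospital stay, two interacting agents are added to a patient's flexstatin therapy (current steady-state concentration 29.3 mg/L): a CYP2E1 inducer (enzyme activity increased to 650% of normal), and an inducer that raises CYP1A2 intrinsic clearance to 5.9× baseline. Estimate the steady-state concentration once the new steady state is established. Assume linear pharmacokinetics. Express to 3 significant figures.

5.25 mg/L

The CYP2E1 pathway (29% of clearance) is boosted to 6.5× activity: 0.29 × 6.5 = 1.885.
The CYP1A2 pathway (61% of clearance) is boosted to 5.9× activity: 0.61 × 5.9 = 3.599.
The remaining 10% of clearance is unaffected.
CL_new/CL_old = 1.885 + 3.599 + 0.1 = 5.584.
Dividing the baseline by the relative clearance: 29.3 / 5.584 = 5.25 mg/L.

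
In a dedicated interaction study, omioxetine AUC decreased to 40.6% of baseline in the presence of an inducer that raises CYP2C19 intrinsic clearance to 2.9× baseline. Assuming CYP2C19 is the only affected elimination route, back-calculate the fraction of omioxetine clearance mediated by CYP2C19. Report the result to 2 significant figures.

0.77

Let fm be the CYP2C19 fraction. New clearance relative to baseline = fm × 2.9 + (1 − fm).
AUC ratio = 1 / (new CL fraction), so new CL fraction = 1 / 0.406 = 2.463.
fm × 2.9 + 1 − fm = 2.463  ⇒  fm × (2.9 − 1) = 1.463  ⇒  fm = 0.77.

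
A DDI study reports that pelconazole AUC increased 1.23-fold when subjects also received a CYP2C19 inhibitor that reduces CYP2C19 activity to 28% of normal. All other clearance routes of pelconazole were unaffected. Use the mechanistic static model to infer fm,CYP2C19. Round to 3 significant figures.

0.260

Let x = fm,CYP2C19. Because AUC ∝ 1/CL, relative clearance fell to 1/1.23 = 0.813.
Setting x·0.28 + (1 − x) = 0.813 and solving: x = (0.813 − 1)/(0.28 − 1) = 0.260.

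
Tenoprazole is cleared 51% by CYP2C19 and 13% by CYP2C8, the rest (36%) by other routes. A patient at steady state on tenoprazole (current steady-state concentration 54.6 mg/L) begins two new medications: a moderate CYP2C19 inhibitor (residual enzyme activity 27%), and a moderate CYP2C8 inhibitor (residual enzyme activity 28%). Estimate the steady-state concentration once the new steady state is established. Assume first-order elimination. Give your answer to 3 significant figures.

The CYP2C19 pathway (51% of clearance) drops to 0.27× activity: 0.51 × 0.27 = 0.1377.
The CYP2C8 pathway (13% of clearance) falls to 0.28× activity: 0.13 × 0.28 = 0.0364.
Non-CYP routes (36%) are unchanged.
Relative clearance = 0.1377 + 0.0364 + 0.36 = 0.5341.
Steady-state concentration ∝ 1/CL: new value = 54.6 / 0.5341 = 102 mg/L.

102 mg/L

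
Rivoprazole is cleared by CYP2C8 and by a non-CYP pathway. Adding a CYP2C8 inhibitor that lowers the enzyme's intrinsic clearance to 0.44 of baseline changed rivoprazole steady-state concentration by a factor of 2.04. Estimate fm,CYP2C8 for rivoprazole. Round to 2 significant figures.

Write x for the fraction cleared via CYP2C8. The observed steady-state concentration change means clearance fell to 1/2.04 = 0.4902 of baseline.
Only the CYP2C8 route changed, so 0.4902 = x·0.44 + (1 − x), giving x = 0.91.

0.91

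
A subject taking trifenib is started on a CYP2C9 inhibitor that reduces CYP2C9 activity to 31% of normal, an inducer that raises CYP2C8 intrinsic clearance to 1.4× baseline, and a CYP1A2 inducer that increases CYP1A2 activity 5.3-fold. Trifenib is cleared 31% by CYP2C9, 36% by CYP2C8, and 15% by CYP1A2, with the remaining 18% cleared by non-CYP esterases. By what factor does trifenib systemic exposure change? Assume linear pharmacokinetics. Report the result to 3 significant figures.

0.635

CYP2C9: 0.31 × 0.31 = 0.0961
CYP2C8: 0.36 × 1.4 = 0.504
CYP1A2: 0.15 × 5.3 = 0.795
Other: 0.18 (unchanged)
Relative clearance = 0.0961 + 0.504 + 0.795 + 0.18 = 1.5751.
Because systemic exposure varies inversely with clearance, the combined effect is 1 / 1.5751 = 0.635.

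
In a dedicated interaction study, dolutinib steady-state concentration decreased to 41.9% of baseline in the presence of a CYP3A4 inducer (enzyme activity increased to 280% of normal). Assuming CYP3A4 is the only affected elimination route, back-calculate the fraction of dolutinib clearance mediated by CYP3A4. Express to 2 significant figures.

0.77

CL'/CL = 1 / 0.419 = 2.387
2.8·fm + (1 − fm) = 2.387
fm = (2.387 − 1) / (2.8 − 1) = 0.77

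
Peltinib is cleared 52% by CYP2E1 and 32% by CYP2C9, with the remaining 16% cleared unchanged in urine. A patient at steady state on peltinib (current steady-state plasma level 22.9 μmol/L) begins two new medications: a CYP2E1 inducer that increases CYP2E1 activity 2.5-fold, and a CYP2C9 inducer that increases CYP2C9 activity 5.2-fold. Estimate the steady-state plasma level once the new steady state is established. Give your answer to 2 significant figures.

7.3 μmol/L

The CYP2E1 pathway (52% of clearance) increases to 2.5× activity: 0.52 × 2.5 = 1.3.
The CYP2C9 pathway (32% of clearance) is boosted to 5.2× activity: 0.32 × 5.2 = 1.664.
The remaining 16% of clearance is unaffected.
New clearance relative to baseline: 1.3 + 1.664 + 0.16 = 3.124.
New steady-state plasma level = 22.9 / 3.124 = 7.3 μmol/L (concentration scales inversely with clearance).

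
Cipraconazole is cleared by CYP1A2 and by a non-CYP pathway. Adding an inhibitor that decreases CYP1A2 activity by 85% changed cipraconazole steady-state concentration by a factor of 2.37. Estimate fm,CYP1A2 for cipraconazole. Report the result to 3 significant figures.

Let fm be the CYP1A2 fraction. New clearance relative to baseline = fm × 0.15 + (1 − fm).
Steady-state concentration ratio = 1 / (new CL fraction), so new CL fraction = 1 / 2.37 = 0.4219.
fm × 0.15 + 1 − fm = 0.4219  ⇒  fm × (0.15 − 1) = −0.5781  ⇒  fm = 0.680.

0.680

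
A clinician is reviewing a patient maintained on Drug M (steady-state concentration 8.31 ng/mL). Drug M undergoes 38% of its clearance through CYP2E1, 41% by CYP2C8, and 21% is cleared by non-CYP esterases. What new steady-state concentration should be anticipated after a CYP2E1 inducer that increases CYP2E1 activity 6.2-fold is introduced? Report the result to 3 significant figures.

The CYP2E1 pathway (38% of clearance) is boosted to 6.2× activity: 0.38 × 6.2 = 2.356.
CYP2C8 (41%) and the residual 21% are unaffected.
Relative clearance = 2.356 + 0.41 + 0.21 = 2.976.
Steady-state concentration ∝ 1/CL, so new value = 8.31 / 2.976 = 2.79 ng/mL.

2.79 ng/mL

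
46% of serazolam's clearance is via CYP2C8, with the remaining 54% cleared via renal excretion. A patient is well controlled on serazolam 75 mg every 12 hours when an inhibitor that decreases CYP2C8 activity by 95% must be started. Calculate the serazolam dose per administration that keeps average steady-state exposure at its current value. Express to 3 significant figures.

42.2 mg

The CYP2C8 pathway (46% of clearance) drops to 0.05× activity: 0.46 × 0.05 = 0.023.
The remaining 54% of clearance is unaffected.
Relative clearance = 0.023 + 0.54 = 0.563.
To maintain the same steady-state level, dose must scale with clearance: new dose = 75 × 0.563 = 42.2 mg.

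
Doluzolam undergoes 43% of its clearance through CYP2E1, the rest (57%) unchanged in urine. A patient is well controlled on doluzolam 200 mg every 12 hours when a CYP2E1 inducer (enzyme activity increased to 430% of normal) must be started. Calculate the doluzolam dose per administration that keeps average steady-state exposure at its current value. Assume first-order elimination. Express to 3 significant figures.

The CYP2E1 pathway (43% of clearance) rises to 4.3× activity: 0.43 × 4.3 = 1.849.
The remaining 57% of clearance is unaffected.
Relative clearance = 1.849 + 0.57 = 2.419.
Exposure is unchanged when dose changes in proportion to clearance. New dose = 200 mg × 2.419 = 484 mg.

484 mg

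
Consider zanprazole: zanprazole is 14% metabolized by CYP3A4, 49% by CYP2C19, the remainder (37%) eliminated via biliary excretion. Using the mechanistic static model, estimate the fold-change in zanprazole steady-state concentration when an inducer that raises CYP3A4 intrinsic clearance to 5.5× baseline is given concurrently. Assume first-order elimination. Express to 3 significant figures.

The CYP3A4 pathway (14% of clearance) is boosted to 5.5× activity: 0.14 × 5.5 = 0.77.
CYP2C19 (49%) and the residual 37% are unaffected.
Relative clearance = 0.77 + 0.49 + 0.37 = 1.63.
Steady-state concentration is inversely proportional to clearance, so the fold-change is 1 / 1.63 = 0.613.

0.613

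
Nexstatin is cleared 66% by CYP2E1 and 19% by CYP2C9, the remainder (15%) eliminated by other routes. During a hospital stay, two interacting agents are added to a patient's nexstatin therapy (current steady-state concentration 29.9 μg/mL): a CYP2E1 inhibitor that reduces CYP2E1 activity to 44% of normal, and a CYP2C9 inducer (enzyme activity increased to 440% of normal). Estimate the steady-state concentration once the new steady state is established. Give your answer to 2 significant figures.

The CYP2E1 pathway (66% of clearance) falls to 0.44× activity: 0.66 × 0.44 = 0.2904.
The CYP2C9 pathway (19% of clearance) increases to 4.4× activity: 0.19 × 4.4 = 0.836.
Non-CYP routes (15%) are unchanged.
Relative clearance = 0.2904 + 0.836 + 0.15 = 1.2764.
Dividing the baseline by the relative clearance: 29.9 / 1.2764 = 23 μg/mL.

23 μg/mL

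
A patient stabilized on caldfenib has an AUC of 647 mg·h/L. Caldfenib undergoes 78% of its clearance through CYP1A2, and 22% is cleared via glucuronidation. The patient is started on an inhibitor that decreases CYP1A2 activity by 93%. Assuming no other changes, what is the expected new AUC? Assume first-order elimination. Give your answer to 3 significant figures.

The CYP1A2 pathway (78% of clearance) drops to 0.07× activity: 0.78 × 0.07 = 0.0546.
The remaining 22% of clearance is unaffected.
CL_new/CL_old = 0.0546 + 0.22 = 0.2746.
AUC ∝ 1/CL, so new value = 647 / 0.2746 = 2.36 × 10³ mg·h/L.

2.36 × 10³ mg·h/L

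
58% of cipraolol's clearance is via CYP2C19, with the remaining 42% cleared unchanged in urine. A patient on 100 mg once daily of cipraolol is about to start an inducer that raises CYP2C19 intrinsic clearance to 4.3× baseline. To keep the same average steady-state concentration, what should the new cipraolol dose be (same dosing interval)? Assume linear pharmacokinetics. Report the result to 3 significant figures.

The CYP2C19 pathway (58% of clearance) is boosted to 4.3× activity: 0.58 × 4.3 = 2.494.
Non-CYP routes (42%) are unchanged.
CL_new/CL_old = 2.494 + 0.42 = 2.914.
Css,avg = (dose rate)/CL, so holding Css fixed requires dose ∝ CL: 100 × 2.914 = 291 mg.

291 mg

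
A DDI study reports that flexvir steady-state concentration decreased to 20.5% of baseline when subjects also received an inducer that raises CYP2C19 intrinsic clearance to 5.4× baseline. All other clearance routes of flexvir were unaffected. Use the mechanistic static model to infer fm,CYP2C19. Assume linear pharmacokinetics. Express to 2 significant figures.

0.88

CL'/CL = 1 / 0.205 = 4.878
5.4·fm + (1 − fm) = 4.878
fm = (4.878 − 1) / (5.4 − 1) = 0.88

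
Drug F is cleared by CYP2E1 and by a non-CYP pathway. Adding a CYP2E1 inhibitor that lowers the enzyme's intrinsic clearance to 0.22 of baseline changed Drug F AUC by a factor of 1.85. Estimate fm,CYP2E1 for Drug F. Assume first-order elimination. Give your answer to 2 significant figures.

0.59

Write x for the fraction cleared via CYP2E1. The observed AUC change means clearance fell to 1/1.85 = 0.5405 of baseline.
Setting x·0.22 + (1 − x) = 0.5405 and solving: x = (0.5405 − 1)/(0.22 − 1) = 0.59.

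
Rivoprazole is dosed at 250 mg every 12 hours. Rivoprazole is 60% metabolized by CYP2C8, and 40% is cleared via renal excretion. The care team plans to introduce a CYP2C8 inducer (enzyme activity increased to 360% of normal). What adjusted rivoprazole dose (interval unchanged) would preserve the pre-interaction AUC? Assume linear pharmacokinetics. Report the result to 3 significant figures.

640 mg

The CYP2C8 pathway (60% of clearance) is boosted to 3.6× activity: 0.6 × 3.6 = 2.16.
Non-CYP routes (40%) are unchanged.
Relative clearance = 2.16 + 0.4 = 2.56.
Css,avg = (dose rate)/CL, so holding Css fixed requires dose ∝ CL: 250 × 2.56 = 640 mg.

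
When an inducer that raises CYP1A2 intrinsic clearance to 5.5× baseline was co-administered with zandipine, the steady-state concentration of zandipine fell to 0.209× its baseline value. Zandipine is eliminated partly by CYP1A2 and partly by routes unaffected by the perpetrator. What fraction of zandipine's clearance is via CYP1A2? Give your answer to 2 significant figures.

Let x = fm,CYP1A2. Because steady-state concentration ∝ 1/CL, relative clearance rose to 1/0.209 = 4.785.
Only the CYP1A2 route changed, so 4.785 = x·5.5 + (1 − x), giving x = 0.84.

0.84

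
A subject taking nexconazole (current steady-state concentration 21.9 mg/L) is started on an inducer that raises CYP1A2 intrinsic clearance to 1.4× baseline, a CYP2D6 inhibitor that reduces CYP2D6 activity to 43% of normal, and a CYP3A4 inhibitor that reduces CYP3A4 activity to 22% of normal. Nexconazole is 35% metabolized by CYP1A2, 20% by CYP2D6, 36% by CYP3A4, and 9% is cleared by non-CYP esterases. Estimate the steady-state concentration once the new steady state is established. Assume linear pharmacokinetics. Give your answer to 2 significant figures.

29 mg/L

The CYP1A2 pathway (35% of clearance) rises to 1.4× activity: 0.35 × 1.4 = 0.49.
The CYP2D6 pathway (20% of clearance) drops to 0.43× activity: 0.2 × 0.43 = 0.086.
The CYP3A4 pathway (36% of clearance) is reduced to 0.22× activity: 0.36 × 0.22 = 0.0792.
The remaining 9% of clearance is unaffected.
CL_new/CL_old = 0.49 + 0.086 + 0.0792 + 0.09 = 0.7452.
Dividing the baseline by the relative clearance: 21.9 / 0.7452 = 29 mg/L.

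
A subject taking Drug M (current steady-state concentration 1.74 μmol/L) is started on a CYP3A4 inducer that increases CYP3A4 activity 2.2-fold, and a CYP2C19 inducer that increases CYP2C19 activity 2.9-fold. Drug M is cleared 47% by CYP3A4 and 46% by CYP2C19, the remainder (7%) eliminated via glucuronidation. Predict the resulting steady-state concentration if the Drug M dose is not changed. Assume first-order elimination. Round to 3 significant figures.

0.714 μmol/L

The CYP3A4 pathway (47% of clearance) increases to 2.2× activity: 0.47 × 2.2 = 1.034.
The CYP2C19 pathway (46% of clearance) increases to 2.9× activity: 0.46 × 2.9 = 1.334.
The remaining 7% of clearance is unaffected.
New clearance relative to baseline: 1.034 + 1.334 + 0.07 = 2.438.
Dividing the baseline by the relative clearance: 1.74 / 2.438 = 0.714 μmol/L.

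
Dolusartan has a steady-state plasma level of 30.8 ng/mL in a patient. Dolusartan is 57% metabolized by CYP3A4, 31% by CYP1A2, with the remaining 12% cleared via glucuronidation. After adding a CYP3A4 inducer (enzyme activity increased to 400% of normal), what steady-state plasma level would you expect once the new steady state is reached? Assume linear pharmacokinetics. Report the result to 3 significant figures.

11.4 ng/mL

The CYP3A4 pathway (57% of clearance) rises to 4× activity: 0.57 × 4 = 2.28.
CYP1A2 (31%) and the residual 12% are unaffected.
CL_new/CL_old = 2.28 + 0.31 + 0.12 = 2.71.
New steady-state plasma level = baseline ÷ relative clearance = 30.8 / 2.71 = 11.4 ng/mL.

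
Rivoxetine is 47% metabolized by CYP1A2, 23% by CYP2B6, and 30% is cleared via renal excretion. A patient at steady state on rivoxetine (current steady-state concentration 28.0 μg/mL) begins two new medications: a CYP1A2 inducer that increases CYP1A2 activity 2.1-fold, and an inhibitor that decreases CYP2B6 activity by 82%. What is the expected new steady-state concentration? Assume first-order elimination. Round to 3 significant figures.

CYP1A2: 0.47 × 2.1 = 0.987
CYP2B6: 0.23 × 0.18 = 0.0414
Other: 0.3 (unchanged)
Relative clearance = 0.987 + 0.0414 + 0.3 = 1.3284.
New steady-state concentration = 28.0 / 1.3284 = 21.1 μg/mL (concentration scales inversely with clearance).

21.1 μg/mL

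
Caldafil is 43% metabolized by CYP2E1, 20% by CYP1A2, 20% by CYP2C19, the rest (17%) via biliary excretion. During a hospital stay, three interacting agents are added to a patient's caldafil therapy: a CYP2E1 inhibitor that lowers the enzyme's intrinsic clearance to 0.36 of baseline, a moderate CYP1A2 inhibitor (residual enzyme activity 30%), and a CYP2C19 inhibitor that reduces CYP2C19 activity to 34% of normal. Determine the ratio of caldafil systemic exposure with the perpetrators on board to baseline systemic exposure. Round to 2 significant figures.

CYP2E1: 0.43 × 0.36 = 0.1548
CYP1A2: 0.2 × 0.3 = 0.06
CYP2C19: 0.2 × 0.34 = 0.068
Other: 0.17 (unchanged)
Relative clearance = 0.1548 + 0.06 + 0.068 + 0.17 = 0.4528.
Because systemic exposure varies inversely with clearance, the combined effect is 1 / 0.4528 = 2.2.

2.2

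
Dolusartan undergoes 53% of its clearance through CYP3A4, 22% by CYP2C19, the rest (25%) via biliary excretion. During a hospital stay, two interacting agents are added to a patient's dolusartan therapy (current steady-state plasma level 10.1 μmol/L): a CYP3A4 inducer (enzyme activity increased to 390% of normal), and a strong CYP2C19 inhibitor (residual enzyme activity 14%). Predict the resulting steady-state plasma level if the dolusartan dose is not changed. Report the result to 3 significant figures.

4.30 μmol/L

CYP3A4: 0.53 × 3.9 = 2.067
CYP2C19: 0.22 × 0.14 = 0.0308
Other: 0.25 (unchanged)
New clearance relative to baseline: 2.067 + 0.0308 + 0.25 = 2.3478.
Steady-state plasma level ∝ 1/CL: new value = 10.1 / 2.3478 = 4.30 μmol/L.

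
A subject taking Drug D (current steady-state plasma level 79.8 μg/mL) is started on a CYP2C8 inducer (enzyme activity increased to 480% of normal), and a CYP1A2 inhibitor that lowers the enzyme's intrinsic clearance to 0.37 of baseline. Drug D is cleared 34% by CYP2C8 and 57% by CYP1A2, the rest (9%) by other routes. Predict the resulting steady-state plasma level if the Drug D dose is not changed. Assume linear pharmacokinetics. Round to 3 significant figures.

The CYP2C8 pathway (34% of clearance) increases to 4.8× activity: 0.34 × 4.8 = 1.632.
The CYP1A2 pathway (57% of clearance) drops to 0.37× activity: 0.57 × 0.37 = 0.2109.
Non-CYP routes (9%) are unchanged.
Relative clearance = 1.632 + 0.2109 + 0.09 = 1.9329.
Dividing the baseline by the relative clearance: 79.8 / 1.9329 = 41.3 μg/mL.

41.3 μg/mL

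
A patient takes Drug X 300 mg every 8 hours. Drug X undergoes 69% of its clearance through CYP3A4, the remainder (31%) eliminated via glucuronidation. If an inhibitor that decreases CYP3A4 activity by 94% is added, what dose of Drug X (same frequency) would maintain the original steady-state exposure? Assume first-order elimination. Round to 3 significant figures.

The CYP3A4 pathway (69% of clearance) is reduced to 0.06× activity: 0.69 × 0.06 = 0.0414.
Non-CYP routes (31%) are unchanged.
New clearance relative to baseline: 0.0414 + 0.31 = 0.3514.
Exposure is unchanged when dose changes in proportion to clearance. New dose = 300 mg × 0.3514 = 105 mg.

105 mg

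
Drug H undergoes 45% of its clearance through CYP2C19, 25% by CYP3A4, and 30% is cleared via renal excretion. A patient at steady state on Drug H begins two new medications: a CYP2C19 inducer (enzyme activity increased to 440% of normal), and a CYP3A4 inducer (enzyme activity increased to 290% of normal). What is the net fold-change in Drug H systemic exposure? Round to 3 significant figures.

CYP2C19: 0.45 × 4.4 = 1.98
CYP3A4: 0.25 × 2.9 = 0.725
Other: 0.3 (unchanged)
Relative clearance = 1.98 + 0.725 + 0.3 = 3.005.
Net systemic exposure ratio = 1 / 3.005 = 0.333.

0.333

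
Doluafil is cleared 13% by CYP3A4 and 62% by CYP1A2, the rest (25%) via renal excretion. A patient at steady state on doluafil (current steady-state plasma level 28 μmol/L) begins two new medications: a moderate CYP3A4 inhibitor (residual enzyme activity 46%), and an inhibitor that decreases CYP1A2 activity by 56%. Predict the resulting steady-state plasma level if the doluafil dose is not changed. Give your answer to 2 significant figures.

48 μmol/L

The CYP3A4 pathway (13% of clearance) is reduced to 0.46× activity: 0.13 × 0.46 = 0.0598.
The CYP1A2 pathway (62% of clearance) drops to 0.44× activity: 0.62 × 0.44 = 0.2728.
The remaining 25% of clearance is unaffected.
New clearance relative to baseline: 0.0598 + 0.2728 + 0.25 = 0.5826.
Dividing the baseline by the relative clearance: 28 / 0.5826 = 48 μmol/L.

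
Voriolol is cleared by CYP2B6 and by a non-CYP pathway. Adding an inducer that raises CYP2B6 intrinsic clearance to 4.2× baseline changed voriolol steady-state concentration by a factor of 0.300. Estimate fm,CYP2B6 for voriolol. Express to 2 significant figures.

CL'/CL = 1 / 0.300 = 3.333
4.2·fm + (1 − fm) = 3.333
fm = (3.333 − 1) / (4.2 − 1) = 0.73

0.73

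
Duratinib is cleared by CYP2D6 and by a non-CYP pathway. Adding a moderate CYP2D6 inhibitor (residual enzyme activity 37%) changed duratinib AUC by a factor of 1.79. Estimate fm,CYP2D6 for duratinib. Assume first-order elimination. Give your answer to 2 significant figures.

0.70

CL'/CL = 1 / 1.79 = 0.5587
0.37·fm + (1 − fm) = 0.5587
fm = (0.5587 − 1) / (0.37 − 1) = 0.70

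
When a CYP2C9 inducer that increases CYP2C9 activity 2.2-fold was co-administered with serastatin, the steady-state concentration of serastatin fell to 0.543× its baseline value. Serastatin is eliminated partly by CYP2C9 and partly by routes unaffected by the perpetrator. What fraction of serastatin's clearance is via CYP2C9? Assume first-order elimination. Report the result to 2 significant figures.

Let x = fm,CYP2C9. Because steady-state concentration ∝ 1/CL, relative clearance rose to 1/0.543 = 1.842.
Only the CYP2C9 route changed, so 1.842 = x·2.2 + (1 − x), giving x = 0.70.

0.70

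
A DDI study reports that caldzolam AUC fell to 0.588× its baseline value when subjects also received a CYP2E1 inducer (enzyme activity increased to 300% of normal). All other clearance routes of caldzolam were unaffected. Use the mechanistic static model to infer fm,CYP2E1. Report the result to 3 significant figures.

Call the CYP2E1 fraction fm. After the interaction, CL_new/CL_old = fm × 3 + (1 − fm).
AUC ratio = 1 / (new CL fraction), so new CL fraction = 1 / 0.588 = 1.701.
fm × 3 + 1 − fm = 1.701  ⇒  fm × (3 − 1) = 0.7007  ⇒  fm = 0.350.

0.350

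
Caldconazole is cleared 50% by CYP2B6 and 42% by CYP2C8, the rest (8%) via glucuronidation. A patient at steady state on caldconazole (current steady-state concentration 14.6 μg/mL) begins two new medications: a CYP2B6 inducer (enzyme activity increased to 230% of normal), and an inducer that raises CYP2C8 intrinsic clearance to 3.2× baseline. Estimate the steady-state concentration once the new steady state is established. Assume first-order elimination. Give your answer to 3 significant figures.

5.67 μg/mL

CYP2B6: 0.5 × 2.3 = 1.15
CYP2C8: 0.42 × 3.2 = 1.344
Other: 0.08 (unchanged)
CL_new/CL_old = 1.15 + 1.344 + 0.08 = 2.574.
New steady-state concentration = 14.6 / 2.574 = 5.67 μg/mL (concentration scales inversely with clearance).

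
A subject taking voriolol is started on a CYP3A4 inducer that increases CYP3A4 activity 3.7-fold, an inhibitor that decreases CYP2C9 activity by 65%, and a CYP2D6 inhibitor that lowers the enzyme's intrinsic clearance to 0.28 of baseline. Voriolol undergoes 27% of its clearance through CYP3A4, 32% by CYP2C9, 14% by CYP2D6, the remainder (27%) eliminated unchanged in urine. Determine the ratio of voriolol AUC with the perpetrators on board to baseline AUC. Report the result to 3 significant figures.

CYP3A4: 0.27 × 3.7 = 0.999
CYP2C9: 0.32 × 0.35 = 0.112
CYP2D6: 0.14 × 0.28 = 0.0392
Other: 0.27 (unchanged)
CL_new/CL_old = 0.999 + 0.112 + 0.0392 + 0.27 = 1.4202.
AUC ∝ 1/CL: fold-change = 1 / 1.4202 = 0.704.

0.704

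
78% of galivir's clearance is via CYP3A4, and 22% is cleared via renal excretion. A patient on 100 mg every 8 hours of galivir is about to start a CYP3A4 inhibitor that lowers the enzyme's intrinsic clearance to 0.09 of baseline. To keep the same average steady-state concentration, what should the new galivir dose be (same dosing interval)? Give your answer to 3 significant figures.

The CYP3A4 pathway (78% of clearance) drops to 0.09× activity: 0.78 × 0.09 = 0.0702.
The remaining 22% of clearance is unaffected.
New clearance relative to baseline: 0.0702 + 0.22 = 0.2902.
To maintain the same steady-state level, dose must scale with clearance: new dose = 100 × 0.2902 = 29.0 mg.

29.0 mg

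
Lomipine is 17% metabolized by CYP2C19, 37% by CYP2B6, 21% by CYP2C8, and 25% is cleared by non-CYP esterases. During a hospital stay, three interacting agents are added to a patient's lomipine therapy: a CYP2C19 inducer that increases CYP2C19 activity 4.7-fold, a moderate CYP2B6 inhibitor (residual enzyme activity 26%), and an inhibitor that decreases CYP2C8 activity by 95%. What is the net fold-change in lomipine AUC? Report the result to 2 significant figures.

The CYP2C19 pathway (17% of clearance) rises to 4.7× activity: 0.17 × 4.7 = 0.799.
The CYP2B6 pathway (37% of clearance) falls to 0.26× activity: 0.37 × 0.26 = 0.0962.
The CYP2C8 pathway (21% of clearance) is reduced to 0.05× activity: 0.21 × 0.05 = 0.0105.
The remaining 25% of clearance is unaffected.
CL_new/CL_old = 0.799 + 0.0962 + 0.0105 + 0.25 = 1.1557.
Net AUC ratio = 1 / 1.1557 = 0.87.

0.87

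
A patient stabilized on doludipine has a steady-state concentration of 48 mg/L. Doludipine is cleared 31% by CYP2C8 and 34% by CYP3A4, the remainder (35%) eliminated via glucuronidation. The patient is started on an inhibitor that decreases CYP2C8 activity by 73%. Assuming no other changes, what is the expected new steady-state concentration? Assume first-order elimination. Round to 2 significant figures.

62 mg/L

CYP2C8: 0.31 × 0.27 = 0.0837
CYP3A4: 0.34 (unchanged)
Other: 0.35 (unchanged)
Relative clearance = 0.0837 + 0.34 + 0.35 = 0.7737.
New steady-state concentration = baseline ÷ relative clearance = 48 / 0.7737 = 62 mg/L.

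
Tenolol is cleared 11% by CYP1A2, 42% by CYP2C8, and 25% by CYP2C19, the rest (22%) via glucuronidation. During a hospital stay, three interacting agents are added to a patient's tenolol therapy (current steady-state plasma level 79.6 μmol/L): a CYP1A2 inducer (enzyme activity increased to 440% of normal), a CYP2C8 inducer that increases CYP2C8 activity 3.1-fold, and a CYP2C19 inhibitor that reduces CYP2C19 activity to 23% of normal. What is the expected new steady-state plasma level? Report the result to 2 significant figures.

The CYP1A2 pathway (11% of clearance) is boosted to 4.4× activity: 0.11 × 4.4 = 0.484.
The CYP2C8 pathway (42% of clearance) is boosted to 3.1× activity: 0.42 × 3.1 = 1.302.
The CYP2C19 pathway (25% of clearance) falls to 0.23× activity: 0.25 × 0.23 = 0.0575.
Non-CYP routes (22%) are unchanged.
New clearance relative to baseline: 0.484 + 1.302 + 0.0575 + 0.22 = 2.0635.
Dividing the baseline by the relative clearance: 79.6 / 2.0635 = 39 μmol/L.

39 μmol/L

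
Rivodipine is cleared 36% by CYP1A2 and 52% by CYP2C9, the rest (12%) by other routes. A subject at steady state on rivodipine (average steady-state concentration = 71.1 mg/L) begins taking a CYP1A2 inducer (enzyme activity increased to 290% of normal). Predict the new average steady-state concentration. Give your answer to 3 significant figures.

42.2 mg/L

The CYP1A2 pathway (36% of clearance) is boosted to 2.9× activity: 0.36 × 2.9 = 1.044.
CYP2C9 (52%) and the residual 12% are unaffected.
CL_new/CL_old = 1.044 + 0.52 + 0.12 = 1.684.
New average steady-state concentration = baseline ÷ relative clearance = 71.1 / 1.684 = 42.2 mg/L.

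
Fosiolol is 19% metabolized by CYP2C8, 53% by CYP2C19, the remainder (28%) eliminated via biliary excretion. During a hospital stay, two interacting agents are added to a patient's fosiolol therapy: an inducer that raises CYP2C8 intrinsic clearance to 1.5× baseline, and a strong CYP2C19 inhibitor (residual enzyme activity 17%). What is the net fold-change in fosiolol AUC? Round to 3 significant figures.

CYP2C8: 0.19 × 1.5 = 0.285
CYP2C19: 0.53 × 0.17 = 0.0901
Other: 0.28 (unchanged)
New clearance relative to baseline: 0.285 + 0.0901 + 0.28 = 0.6551.
AUC ∝ 1/CL: fold-change = 1 / 0.6551 = 1.53.

1.53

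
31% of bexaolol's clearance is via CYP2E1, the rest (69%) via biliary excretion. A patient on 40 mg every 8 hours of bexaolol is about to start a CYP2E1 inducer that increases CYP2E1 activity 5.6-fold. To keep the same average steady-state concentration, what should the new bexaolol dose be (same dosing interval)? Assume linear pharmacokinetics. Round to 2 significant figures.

CYP2E1: 0.31 × 5.6 = 1.736
Other: 0.69 (unchanged)
Relative clearance = 1.736 + 0.69 = 2.426.
Css,avg = (dose rate)/CL, so holding Css fixed requires dose ∝ CL: 40 × 2.426 = 97 mg.

97 mg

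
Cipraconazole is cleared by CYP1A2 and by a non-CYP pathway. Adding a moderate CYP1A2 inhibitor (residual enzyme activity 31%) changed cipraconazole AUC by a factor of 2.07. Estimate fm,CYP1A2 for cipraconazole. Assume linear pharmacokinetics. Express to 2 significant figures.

0.75

Call the CYP1A2 fraction fm. After the interaction, CL_new/CL_old = fm × 0.31 + (1 − fm).
AUC ratio = 1 / (new CL fraction), so new CL fraction = 1 / 2.07 = 0.4831.
fm × 0.31 + 1 − fm = 0.4831  ⇒  fm × (0.31 − 1) = −0.5169  ⇒  fm = 0.75.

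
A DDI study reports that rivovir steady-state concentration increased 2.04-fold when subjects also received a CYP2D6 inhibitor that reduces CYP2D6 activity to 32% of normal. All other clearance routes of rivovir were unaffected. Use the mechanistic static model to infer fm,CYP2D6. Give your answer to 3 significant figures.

0.750

Call the CYP2D6 fraction fm. After the interaction, CL_new/CL_old = fm × 0.32 + (1 − fm).
Steady-state concentration ratio = 1 / (new CL fraction), so new CL fraction = 1 / 2.04 = 0.4902.
fm × 0.32 + 1 − fm = 0.4902  ⇒  fm × (0.32 − 1) = −0.5098  ⇒  fm = 0.750.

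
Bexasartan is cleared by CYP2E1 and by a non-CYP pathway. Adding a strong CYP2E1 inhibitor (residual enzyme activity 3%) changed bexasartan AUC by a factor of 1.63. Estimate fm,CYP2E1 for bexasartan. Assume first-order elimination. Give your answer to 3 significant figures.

Call the CYP2E1 fraction fm. After the interaction, CL_new/CL_old = fm × 0.03 + (1 − fm).
AUC ratio = 1 / (new CL fraction), so new CL fraction = 1 / 1.63 = 0.6135.
fm × 0.03 + 1 − fm = 0.6135  ⇒  fm × (0.03 − 1) = −0.3865  ⇒  fm = 0.398.

0.398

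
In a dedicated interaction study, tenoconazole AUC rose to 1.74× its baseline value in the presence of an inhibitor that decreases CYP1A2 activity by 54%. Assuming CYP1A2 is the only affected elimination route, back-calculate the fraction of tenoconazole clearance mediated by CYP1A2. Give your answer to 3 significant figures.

0.788

CL'/CL = 1 / 1.74 = 0.5747
0.46·fm + (1 − fm) = 0.5747
fm = (0.5747 − 1) / (0.46 − 1) = 0.788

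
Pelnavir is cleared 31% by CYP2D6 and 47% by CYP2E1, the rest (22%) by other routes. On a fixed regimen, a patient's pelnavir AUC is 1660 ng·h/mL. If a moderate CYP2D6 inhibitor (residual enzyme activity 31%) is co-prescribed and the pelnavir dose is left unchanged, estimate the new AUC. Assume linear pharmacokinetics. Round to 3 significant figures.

2.11 × 10³ ng·h/mL

The CYP2D6 pathway (31% of clearance) falls to 0.31× activity: 0.31 × 0.31 = 0.0961.
CYP2E1 (47%) and the residual 22% are unaffected.
Relative clearance = 0.0961 + 0.47 + 0.22 = 0.7861.
New AUC = baseline ÷ relative clearance = 1660 / 0.7861 = 2.11 × 10³ ng·h/mL.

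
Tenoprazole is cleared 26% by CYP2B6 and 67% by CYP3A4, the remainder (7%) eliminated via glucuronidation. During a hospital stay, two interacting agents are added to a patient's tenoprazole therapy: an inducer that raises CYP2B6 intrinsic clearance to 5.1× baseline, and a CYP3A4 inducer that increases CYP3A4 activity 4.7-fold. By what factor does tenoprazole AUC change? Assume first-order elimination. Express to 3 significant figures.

The CYP2B6 pathway (26% of clearance) is boosted to 5.1× activity: 0.26 × 5.1 = 1.326.
The CYP3A4 pathway (67% of clearance) is boosted to 4.7× activity: 0.67 × 4.7 = 3.149.
The remaining 7% of clearance is unaffected.
New clearance relative to baseline: 1.326 + 3.149 + 0.07 = 4.545.
Net AUC ratio = 1 / 4.545 = 0.220.

0.220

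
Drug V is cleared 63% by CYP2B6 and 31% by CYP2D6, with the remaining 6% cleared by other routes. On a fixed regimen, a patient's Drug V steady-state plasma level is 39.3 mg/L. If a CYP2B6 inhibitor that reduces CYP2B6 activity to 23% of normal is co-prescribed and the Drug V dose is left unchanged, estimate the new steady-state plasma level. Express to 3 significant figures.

The CYP2B6 pathway (63% of clearance) is reduced to 0.23× activity: 0.63 × 0.23 = 0.1449.
CYP2D6 (31%) and the residual 6% are unaffected.
Relative clearance = 0.1449 + 0.31 + 0.06 = 0.5149.
Steady-state plasma level ∝ 1/CL, so new value = 39.3 / 0.5149 = 76.3 mg/L.

76.3 mg/L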